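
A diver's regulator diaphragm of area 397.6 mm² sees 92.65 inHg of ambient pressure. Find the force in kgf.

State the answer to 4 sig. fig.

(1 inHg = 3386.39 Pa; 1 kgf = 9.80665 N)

92.65 inHg × 3386.39 = 313749 Pa
397.6 mm² × 10⁻⁶ = 3.976×10⁻⁴ m²
F = P × A = 313749 Pa × 3.976×10⁻⁴ m² = 124.747 N
124.747 N ÷ (9.80665 N/kgf) = 12.7207 kgf

12.72 kgf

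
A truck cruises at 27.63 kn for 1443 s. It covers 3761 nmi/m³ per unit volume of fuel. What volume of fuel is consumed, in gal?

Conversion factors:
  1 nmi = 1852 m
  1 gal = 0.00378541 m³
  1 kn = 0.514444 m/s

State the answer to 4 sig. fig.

27.63 kn → 14.2141 m/s
d = v × t = 14.2141 × 1443 = 20510.9 m
3761 nmi/m³ → 6.96537×10⁶ m/m³
V = d / (distance per unit fuel) = 20510.9 / 6.96537×10⁶ = 0.0029447 m³
In gal: 0.0029447 / 0.00378541 = 0.777908 gal

0.7779 gal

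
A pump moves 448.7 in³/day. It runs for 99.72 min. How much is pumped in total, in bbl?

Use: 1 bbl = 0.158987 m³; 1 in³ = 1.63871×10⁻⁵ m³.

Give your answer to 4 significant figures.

0.003203 bbl

448.7 in³/day → 8.51029×10⁻⁸ m³/s
99.72 min → 5983.2 s
V = Q × t = 8.51029×10⁻⁸ × 5983.2 = 5.09188×10⁻⁴ m³
In bbl: 5.09188×10⁻⁴ / 0.158987 = 0.0032027 bbl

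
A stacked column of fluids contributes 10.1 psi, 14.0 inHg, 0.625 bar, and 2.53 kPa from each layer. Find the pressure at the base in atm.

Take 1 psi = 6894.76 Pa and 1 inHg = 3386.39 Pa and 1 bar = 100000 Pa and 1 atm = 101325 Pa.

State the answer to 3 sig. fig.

1.80 atm

10.1 psi × 6894.76 = 69637.1 Pa
14.0 inHg × 3386.39 = 47409.5 Pa
0.625 bar × 100000 = 62500 Pa
2.53 kPa × 1000 = 2530 Pa
Total: 69637.1 + 47409.5 + 62500 + 2530 = 182077 Pa
In atm: 182077 / 101325 = 1.79696 atm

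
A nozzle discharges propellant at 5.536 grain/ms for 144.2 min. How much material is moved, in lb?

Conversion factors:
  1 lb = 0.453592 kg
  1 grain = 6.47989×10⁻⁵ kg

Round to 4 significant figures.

5.536 grain/ms → 0.358727 kg/s
144.2 min → 8652 s
m = ṁ × t = 0.358727 × 8652 = 3103.71 kg
In lb: 3103.71 / 0.453592 = 6842.51 lb

6843 lb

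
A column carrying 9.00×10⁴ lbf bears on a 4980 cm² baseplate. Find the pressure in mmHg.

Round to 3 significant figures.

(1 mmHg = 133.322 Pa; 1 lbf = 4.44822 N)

6030 mmHg

9.00×10⁴ lbf × 4.44822 → 400340 N
4980 cm² × 0.0001 → 0.498 m²
P = F / A = 400340 N / 0.498 m² = 803896 Pa
803896 Pa ÷ (133.322 Pa/mmHg) = 6029.73 mmHg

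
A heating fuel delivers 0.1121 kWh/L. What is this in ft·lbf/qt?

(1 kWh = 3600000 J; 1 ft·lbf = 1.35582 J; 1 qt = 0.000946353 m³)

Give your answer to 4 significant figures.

2.817×10⁵ ft·lbf/qt

0.1121 kWh/L × 3600000 J/kWh ÷ 0.001 m³/L = 4.0356×10⁸ J/m³
4.0356×10⁸ J/m³ ÷ 1.35582 J/ft·lbf × 0.000946353 m³/qt = 281682 ft·lbf/qt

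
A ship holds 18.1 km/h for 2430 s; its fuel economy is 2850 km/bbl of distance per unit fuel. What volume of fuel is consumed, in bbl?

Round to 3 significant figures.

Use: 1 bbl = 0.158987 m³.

0.00429 bbl

18.1 km/h → 5.02778 m/s
d = v × t = 5.02778 × 2430 = 12217.5 m
2850 km/bbl → 1.7926×10⁷ m/m³
V = d / (distance per unit fuel) = 12217.5 / 1.7926×10⁷ = 6.81552×10⁻⁴ m³
In bbl: 6.81552×10⁻⁴ / 0.158987 = 0.00428684 bbl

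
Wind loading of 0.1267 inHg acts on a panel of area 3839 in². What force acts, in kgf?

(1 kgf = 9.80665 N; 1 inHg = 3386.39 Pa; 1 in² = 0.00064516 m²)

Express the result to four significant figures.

0.1267 inHg × 3386.39 → 429.056 Pa
3839 in² × 0.00064516 → 2.47677 m²
F = P × A = 429.056 Pa × 2.47677 m² = 1062.67 N
1062.67 N ÷ (9.80665 N/kgf) = 108.362 kgf

108.4 kgf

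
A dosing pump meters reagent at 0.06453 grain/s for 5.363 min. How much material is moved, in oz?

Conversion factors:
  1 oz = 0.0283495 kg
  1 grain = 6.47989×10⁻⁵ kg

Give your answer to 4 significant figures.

0.06453 grain/s → 4.18147×10⁻⁶ kg/s
5.363 min → 321.78 s
m = ṁ × t = 4.18147×10⁻⁶ × 321.78 = 0.00134551 kg
In oz: 0.00134551 / 0.0283495 = 0.0474615 oz

0.04746 oz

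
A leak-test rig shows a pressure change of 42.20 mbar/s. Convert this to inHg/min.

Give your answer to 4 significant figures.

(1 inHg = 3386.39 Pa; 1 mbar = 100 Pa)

42.20 mbar/s × 100 Pa/mbar = 4220 Pa/s
4220 Pa/s ÷ 3386.39 Pa/inHg × 60 s/min = 74.7699 inHg/min

74.77 inHg/min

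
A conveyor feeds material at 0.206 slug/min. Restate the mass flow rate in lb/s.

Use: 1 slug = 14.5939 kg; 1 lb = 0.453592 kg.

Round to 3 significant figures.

0.206 slug/min × 14.5939 kg/slug ÷ 60 s/min = 0.0501057 kg/s
0.0501057 kg/s ÷ 0.453592 kg/lb = 0.110464 lb/s

0.110 lb/s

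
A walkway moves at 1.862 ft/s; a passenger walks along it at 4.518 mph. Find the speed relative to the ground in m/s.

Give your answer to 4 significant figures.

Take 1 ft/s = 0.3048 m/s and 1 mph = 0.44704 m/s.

1.862 ft/s × 0.3048 = 0.567538 m/s
4.518 mph × 0.44704 = 2.01973 m/s
Combined: 0.567538 + 2.01973 = 2.58727 m/s

2.587 m/s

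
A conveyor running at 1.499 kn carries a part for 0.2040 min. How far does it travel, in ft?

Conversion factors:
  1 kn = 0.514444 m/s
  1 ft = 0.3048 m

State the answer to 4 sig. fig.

30.97 ft

1.499 kn × 0.514444 = 0.771152 m/s
0.2040 min × 60 = 12.24 s
d = v × t = 0.771152 m/s × 12.24 s = 9.4389 m
9.4389 m ÷ (0.3048 m/ft) = 30.9675 ft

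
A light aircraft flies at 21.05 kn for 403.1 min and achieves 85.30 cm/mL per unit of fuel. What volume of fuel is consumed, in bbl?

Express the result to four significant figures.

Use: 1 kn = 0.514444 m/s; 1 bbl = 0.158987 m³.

1.931 bbl

21.05 kn → 10.829 m/s
403.1 min → 24186 s
d = v × t = 10.829 × 24186 = 261910 m
85.30 cm/mL → 853000 m/m³
V = d / (distance per unit fuel) = 261910 / 853000 = 0.307046 m³
In bbl: 0.307046 / 0.158987 = 1.93126 bbl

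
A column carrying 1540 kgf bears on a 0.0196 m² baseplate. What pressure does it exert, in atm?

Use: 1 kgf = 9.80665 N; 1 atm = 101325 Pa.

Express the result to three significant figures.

7.60 atm

1540 kgf × 9.80665 = 15102.2 N
P = F / A = 15102.2 N / 0.0196 m² = 770520 Pa
770520 Pa ÷ (101325 Pa/atm) = 7.60444 atm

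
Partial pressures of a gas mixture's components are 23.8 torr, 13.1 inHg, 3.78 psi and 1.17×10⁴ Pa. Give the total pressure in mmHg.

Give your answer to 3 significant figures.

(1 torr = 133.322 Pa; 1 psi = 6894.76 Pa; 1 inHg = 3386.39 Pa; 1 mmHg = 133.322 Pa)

23.8 torr × 133.322 = 3173.06 Pa
13.1 inHg × 3386.39 = 44361.7 Pa
3.78 psi × 6894.76 = 26062.2 Pa
1.17×10⁴ Pa (already Pa)
Sum: 3173.06 + 44361.7 + 26062.2 + 11700 = 85297 Pa
In mmHg: 85297 / 133.322 = 639.782 mmHg

640 mmHg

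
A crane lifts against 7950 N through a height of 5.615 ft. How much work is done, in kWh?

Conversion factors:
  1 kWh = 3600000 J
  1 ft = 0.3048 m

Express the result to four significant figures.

0.003779 kWh

5.615 ft × 0.3048 → 1.71145 m
W = F × d = 7950 N × 1.71145 m = 13606 J
13606 J ÷ (3600000 J/kWh) = 0.00377944 kWh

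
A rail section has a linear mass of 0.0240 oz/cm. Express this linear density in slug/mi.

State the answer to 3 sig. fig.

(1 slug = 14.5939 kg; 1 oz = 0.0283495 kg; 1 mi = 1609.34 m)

0.0240 oz/cm × 0.0283495 kg/oz ÷ 0.01 m/cm = 0.0680388 kg/m
0.0680388 kg/m ÷ 14.5939 kg/slug × 1609.34 m/mi = 7.50297 slug/mi

7.50 slug/mi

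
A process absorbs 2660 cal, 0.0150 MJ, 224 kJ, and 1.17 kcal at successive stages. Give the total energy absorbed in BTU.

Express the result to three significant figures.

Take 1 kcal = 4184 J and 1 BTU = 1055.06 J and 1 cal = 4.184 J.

242 BTU

2660 cal × 4.184 = 11129.4 J
0.0150 MJ × 1000000 = 15000 J
224 kJ × 1000 = 224000 J
1.17 kcal × 4184 = 4895.28 J
Combined: 11129.4 + 15000 + 224000 + 4895.28 = 255025 J
In BTU: 255025 / 1055.06 = 241.716 BTU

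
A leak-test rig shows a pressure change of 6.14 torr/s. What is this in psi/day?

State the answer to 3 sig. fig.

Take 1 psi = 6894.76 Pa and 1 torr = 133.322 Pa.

1.03×10⁴ psi/day

6.14 torr/s × 133.322 Pa/torr = 818.597 Pa/s
818.597 Pa/s ÷ 6894.76 Pa/psi × 86400 s/day = 10258 psi/day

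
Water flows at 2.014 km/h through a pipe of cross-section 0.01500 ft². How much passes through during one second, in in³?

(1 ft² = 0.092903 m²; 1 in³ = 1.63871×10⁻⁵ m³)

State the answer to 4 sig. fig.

2.014 km/h × (1/3.6) → 0.559444 m/s
0.01500 ft² × 0.092903 → 0.00139354 m²
V = v × A × t = 0.559444 m/s × 0.00139354 m² × 1 s = 7.79608×10⁻⁴ m³
7.79608×10⁻⁴ m³ ÷ (1.63871×10⁻⁵ m³/in³) = 47.5745 in³

47.57 in³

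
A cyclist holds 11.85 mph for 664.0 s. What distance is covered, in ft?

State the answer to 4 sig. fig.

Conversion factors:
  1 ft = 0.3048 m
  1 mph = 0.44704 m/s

1.154×10⁴ ft

11.85 mph × 0.44704 → 5.29742 m/s
d = v × t = 5.29742 m/s × 664 s = 3517.49 m
3517.49 m ÷ (0.3048 m/ft) = 11540.3 ft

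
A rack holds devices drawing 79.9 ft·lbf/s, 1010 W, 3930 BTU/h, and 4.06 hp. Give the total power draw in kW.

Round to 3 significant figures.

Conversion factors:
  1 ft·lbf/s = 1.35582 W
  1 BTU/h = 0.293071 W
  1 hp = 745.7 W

79.9 ft·lbf/s × 1.35582 = 108.33 W
1010 W (already W)
3930 BTU/h × 0.293071 = 1151.77 W
4.06 hp × 745.7 = 3027.54 W
Combined: 108.33 + 1010 + 1151.77 + 3027.54 = 5297.64 W
In kW: 5297.64 / 1000 = 5.29764 kW

5.30 kW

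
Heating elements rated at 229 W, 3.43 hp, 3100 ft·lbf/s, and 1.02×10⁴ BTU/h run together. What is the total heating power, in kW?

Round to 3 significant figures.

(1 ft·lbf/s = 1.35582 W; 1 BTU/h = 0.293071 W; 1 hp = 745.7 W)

9.98 kW

229 W (already W)
3.43 hp × 745.7 = 2557.75 W
3100 ft·lbf/s × 1.35582 = 4203.04 W
1.02×10⁴ BTU/h × 0.293071 = 2989.32 W
Sum: 229 + 2557.75 + 4203.04 + 2989.32 = 9979.11 W
In kW: 9979.11 / 1000 = 9.97911 kW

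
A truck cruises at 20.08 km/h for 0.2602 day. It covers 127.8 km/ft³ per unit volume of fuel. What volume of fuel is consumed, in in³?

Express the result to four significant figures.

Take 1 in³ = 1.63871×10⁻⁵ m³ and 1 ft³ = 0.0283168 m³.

20.08 km/h → 5.57778 m/s
0.2602 day → 22481.3 s
d = v × t = 5.57778 × 22481.3 = 125396 m
127.8 km/ft³ → 4.51322×10⁶ m/m³
V = d / (distance per unit fuel) = 125396 / 4.51322×10⁶ = 0.0277842 m³
In in³: 0.0277842 / 1.63871×10⁻⁵ = 1695.49 in³

1695 in³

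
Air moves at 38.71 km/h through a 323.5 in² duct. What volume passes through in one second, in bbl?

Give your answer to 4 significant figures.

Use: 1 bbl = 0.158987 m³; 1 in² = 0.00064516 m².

38.71 km/h × (1/3.6) → 10.7528 m/s
323.5 in² × 0.00064516 → 0.208709 m²
V = v × A × t = 10.7528 m/s × 0.208709 m² × 1 s = 2.24421 m³
2.24421 m³ ÷ (0.158987 m³/bbl) = 14.1157 bbl

14.12 bbl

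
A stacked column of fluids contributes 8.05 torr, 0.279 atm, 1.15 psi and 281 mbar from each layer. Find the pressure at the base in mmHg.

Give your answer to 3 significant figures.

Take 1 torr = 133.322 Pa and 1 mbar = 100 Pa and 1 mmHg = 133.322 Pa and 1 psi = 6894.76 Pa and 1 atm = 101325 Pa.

490 mmHg

8.05 torr × 133.322 = 1073.24 Pa
0.279 atm × 101325 = 28269.7 Pa
1.15 psi × 6894.76 = 7928.97 Pa
281 mbar × 100 = 28100 Pa
Total: 1073.24 + 28269.7 + 7928.97 + 28100 = 65371.9 Pa
In mmHg: 65371.9 / 133.322 = 490.331 mmHg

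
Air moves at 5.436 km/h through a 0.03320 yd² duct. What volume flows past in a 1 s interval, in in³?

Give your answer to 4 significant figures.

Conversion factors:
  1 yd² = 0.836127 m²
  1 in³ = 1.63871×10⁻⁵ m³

5.436 km/h × (1/3.6) → 1.51 m/s
0.03320 yd² × 0.836127 → 0.0277594 m²
V = v × A × t = 1.51 m/s × 0.0277594 m² × 1 s = 0.0419167 m³
0.0419167 m³ ÷ (1.63871×10⁻⁵ m³/in³) = 2557.91 in³

2558 in³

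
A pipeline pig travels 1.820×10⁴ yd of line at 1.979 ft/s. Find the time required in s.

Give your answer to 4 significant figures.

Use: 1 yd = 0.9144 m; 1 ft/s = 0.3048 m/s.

2.759×10⁴ s

1.820×10⁴ yd × 0.9144 → 16642.1 m
1.979 ft/s × 0.3048 → 0.603199 m/s
t = d / v = 16642.1 m / 0.603199 m/s = 27589.7 s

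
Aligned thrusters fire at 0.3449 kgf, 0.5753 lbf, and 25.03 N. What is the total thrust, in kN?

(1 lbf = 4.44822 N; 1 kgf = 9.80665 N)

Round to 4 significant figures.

0.03097 kN

0.3449 kgf × 9.80665 → 3.38231 N
0.5753 lbf × 4.44822 → 2.55906 N
25.03 N (already N)
Combined: 3.38231 + 2.55906 + 25.03 = 30.9714 N
In kN: 30.9714 / 1000 = 0.0309714 kN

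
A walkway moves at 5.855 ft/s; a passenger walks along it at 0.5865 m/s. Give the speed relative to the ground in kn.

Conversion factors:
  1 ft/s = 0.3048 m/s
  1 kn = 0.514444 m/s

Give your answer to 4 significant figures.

4.609 kn

5.855 ft/s × 0.3048 → 1.7846 m/s
0.5865 m/s (already m/s)
Combined: 1.7846 + 0.5865 = 2.3711 m/s
In kn: 2.3711 / 0.514444 = 4.60905 kn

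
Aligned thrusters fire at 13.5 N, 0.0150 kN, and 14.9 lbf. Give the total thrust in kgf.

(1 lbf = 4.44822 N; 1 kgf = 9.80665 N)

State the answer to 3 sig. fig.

13.5 N (already N)
0.0150 kN × 1000 → 15 N
14.9 lbf × 4.44822 → 66.2785 N
Combined: 13.5 + 15 + 66.2785 = 94.7785 N
In kgf: 94.7785 / 9.80665 = 9.66472 kgf

9.66 kgf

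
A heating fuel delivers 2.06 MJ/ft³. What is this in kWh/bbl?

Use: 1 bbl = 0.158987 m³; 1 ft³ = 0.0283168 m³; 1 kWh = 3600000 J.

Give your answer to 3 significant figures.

3.21 kWh/bbl

2.06 MJ/ft³ × 1000000 J/MJ ÷ 0.0283168 m³/ft³ = 7.27483×10⁷ J/m³
7.27483×10⁷ J/m³ ÷ 3600000 J/kWh × 0.158987 m³/bbl = 3.21279 kWh/bbl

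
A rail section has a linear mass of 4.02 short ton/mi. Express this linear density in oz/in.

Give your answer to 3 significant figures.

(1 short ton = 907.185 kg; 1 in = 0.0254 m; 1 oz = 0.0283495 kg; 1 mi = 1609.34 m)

4.02 short ton/mi × 907.185 kg/short ton ÷ 1609.34 m/mi = 2.26607 kg/m
2.26607 kg/m ÷ 0.0283495 kg/oz × 0.0254 m/in = 2.03031 oz/in

2.03 oz/in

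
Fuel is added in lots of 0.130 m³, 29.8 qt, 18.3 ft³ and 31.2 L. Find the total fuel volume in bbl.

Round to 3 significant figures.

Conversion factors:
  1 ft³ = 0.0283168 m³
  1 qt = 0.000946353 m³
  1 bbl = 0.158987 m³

4.45 bbl

0.130 m³ (already m³)
29.8 qt × 0.000946353 = 0.0282013 m³
18.3 ft³ × 0.0283168 = 0.518197 m³
31.2 L × 0.001 = 0.0312 m³
Sum: 0.13 + 0.0282013 + 0.518197 + 0.0312 = 0.707598 m³
In bbl: 0.707598 / 0.158987 = 4.45067 bbl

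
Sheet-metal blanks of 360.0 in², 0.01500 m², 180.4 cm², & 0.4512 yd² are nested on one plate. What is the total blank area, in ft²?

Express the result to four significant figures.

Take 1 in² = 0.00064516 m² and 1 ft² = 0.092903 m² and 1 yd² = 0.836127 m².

360.0 in² × 0.00064516 = 0.232258 m²
0.01500 m² (already m²)
180.4 cm² × 0.0001 = 0.01804 m²
0.4512 yd² × 0.836127 = 0.377261 m²
Combined: 0.232258 + 0.015 + 0.01804 + 0.377261 = 0.642559 m²
In ft²: 0.642559 / 0.092903 = 6.91645 ft²

6.916 ft²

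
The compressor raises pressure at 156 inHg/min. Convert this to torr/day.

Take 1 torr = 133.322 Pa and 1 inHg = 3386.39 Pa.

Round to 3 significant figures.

156 inHg/min × 3386.39 Pa/inHg ÷ 60 s/min = 8804.61 Pa/s
8804.61 Pa/s ÷ 133.322 Pa/torr × 86400 s/day = 5.70587×10⁶ torr/day

5.71×10⁶ torr/day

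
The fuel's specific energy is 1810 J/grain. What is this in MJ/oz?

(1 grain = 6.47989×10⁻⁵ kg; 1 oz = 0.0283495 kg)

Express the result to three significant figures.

1810 J/grain ÷ 6.47989×10⁻⁵ kg/grain = 2.79326×10⁷ J/kg
2.79326×10⁷ J/kg ÷ 1000000 J/MJ × 0.0283495 kg/oz = 0.791875 MJ/oz

0.792 MJ/oz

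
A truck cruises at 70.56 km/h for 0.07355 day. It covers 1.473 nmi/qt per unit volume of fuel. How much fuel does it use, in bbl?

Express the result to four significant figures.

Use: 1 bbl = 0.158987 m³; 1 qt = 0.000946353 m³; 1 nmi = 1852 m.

70.56 km/h → 19.6 m/s
0.07355 day → 6354.72 s
d = v × t = 19.6 × 6354.72 = 124553 m
1.473 nmi/qt → 2.88264×10⁶ m/m³
V = d / (distance per unit fuel) = 124553 / 2.88264×10⁶ = 0.043208 m³
In bbl: 0.043208 / 0.158987 = 0.271771 bbl

0.2718 bbl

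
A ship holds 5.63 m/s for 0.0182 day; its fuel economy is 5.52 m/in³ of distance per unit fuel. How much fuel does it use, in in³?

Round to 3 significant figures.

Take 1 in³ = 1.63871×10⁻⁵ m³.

1600 in³

0.0182 day → 1572.48 s
d = v × t = 5.63 × 1572.48 = 8853.06 m
5.52 m/in³ → 336850 m/m³
V = d / (distance per unit fuel) = 8853.06 / 336850 = 0.0262819 m³
In in³: 0.0262819 / 1.63871×10⁻⁵ = 1603.82 in³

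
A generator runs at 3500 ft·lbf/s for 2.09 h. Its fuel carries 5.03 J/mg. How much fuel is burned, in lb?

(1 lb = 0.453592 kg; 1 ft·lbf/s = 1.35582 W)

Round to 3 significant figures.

3500 ft·lbf/s → 4745.37 W
2.09 h → 7524 s
E = P × t = 4745.37 × 7524 = 3.57042×10⁷ J
5.03 J/mg → 5.03×10⁶ J/kg
m = E / e_s = 3.57042×10⁷ / 5.03×10⁶ = 7.09825 kg
In lb: 7.09825 / 0.453592 = 15.649 lb

15.6 lb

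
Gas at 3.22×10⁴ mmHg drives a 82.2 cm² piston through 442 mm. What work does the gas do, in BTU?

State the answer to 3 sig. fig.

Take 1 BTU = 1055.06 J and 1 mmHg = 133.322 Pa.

3.22×10⁴ mmHg → 4.29297×10⁶ Pa
82.2 cm² → 0.00822 m²
F = P × A = 4.29297×10⁶ × 0.00822 = 35288.2 N
442 mm → 0.442 m
W = F × d = 35288.2 × 0.442 = 15597.4 J
In BTU: 15597.4 / 1055.06 = 14.7834 BTU

14.8 BTU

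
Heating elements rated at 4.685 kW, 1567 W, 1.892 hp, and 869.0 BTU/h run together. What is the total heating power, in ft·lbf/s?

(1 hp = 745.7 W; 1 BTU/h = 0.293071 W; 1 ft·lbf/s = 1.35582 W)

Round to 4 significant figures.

4.685 kW × 1000 = 4685 W
1567 W (already W)
1.892 hp × 745.7 = 1410.86 W
869.0 BTU/h × 0.293071 = 254.679 W
Total: 4685 + 1567 + 1410.86 + 254.679 = 7917.54 W
In ft·lbf/s: 7917.54 / 1.35582 = 5839.67 ft·lbf/s

5840 ft·lbf/s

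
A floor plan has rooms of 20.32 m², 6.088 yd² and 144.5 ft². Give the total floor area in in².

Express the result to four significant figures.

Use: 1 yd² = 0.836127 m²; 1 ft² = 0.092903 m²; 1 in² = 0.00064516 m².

20.32 m² (already m²)
6.088 yd² × 0.836127 = 5.09034 m²
144.5 ft² × 0.092903 = 13.4245 m²
Total: 20.32 + 5.09034 + 13.4245 = 38.8348 m²
In in²: 38.8348 / 0.00064516 = 60194.1 in²

6.019×10⁴ in²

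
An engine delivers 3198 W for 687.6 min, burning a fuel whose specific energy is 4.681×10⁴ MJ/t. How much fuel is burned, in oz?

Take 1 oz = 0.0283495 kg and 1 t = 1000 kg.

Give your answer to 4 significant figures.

99.42 oz

687.6 min → 41256 s
E = P × t = 3198 × 41256 = 1.31937×10⁸ J
4.681×10⁴ MJ/t → 4.681×10⁷ J/kg
m = E / e_s = 1.31937×10⁸ / 4.681×10⁷ = 2.81856 kg
In oz: 2.81856 / 0.0283495 = 99.4219 oz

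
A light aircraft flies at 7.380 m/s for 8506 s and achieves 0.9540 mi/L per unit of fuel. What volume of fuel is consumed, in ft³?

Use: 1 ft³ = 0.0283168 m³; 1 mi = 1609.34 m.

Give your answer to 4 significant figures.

d = v × t = 7.38 × 8506 = 62774.3 m
0.9540 mi/L → 1.53531×10⁶ m/m³
V = d / (distance per unit fuel) = 62774.3 / 1.53531×10⁶ = 0.0408871 m³
In ft³: 0.0408871 / 0.0283168 = 1.44392 ft³

1.444 ft³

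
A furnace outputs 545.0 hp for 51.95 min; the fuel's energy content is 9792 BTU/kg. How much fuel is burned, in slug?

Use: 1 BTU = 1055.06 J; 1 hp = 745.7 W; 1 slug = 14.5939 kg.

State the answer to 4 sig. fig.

8.402 slug

545.0 hp → 406406 W
51.95 min → 3117 s
E = P × t = 406406 × 3117 = 1.26677×10⁹ J
9792 BTU/kg → 1.03311×10⁷ J/kg
m = E / e_s = 1.26677×10⁹ / 1.03311×10⁷ = 122.617 kg
In slug: 122.617 / 14.5939 = 8.40194 slug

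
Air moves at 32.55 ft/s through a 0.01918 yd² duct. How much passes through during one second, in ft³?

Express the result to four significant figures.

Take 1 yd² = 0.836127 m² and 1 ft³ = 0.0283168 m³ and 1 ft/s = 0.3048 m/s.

5.619 ft³

32.55 ft/s × 0.3048 → 9.92124 m/s
0.01918 yd² × 0.836127 → 0.0160369 m²
V = v × A × t = 9.92124 m/s × 0.0160369 m² × 1 s = 0.159106 m³
0.159106 m³ ÷ (0.0283168 m³/ft³) = 5.61878 ft³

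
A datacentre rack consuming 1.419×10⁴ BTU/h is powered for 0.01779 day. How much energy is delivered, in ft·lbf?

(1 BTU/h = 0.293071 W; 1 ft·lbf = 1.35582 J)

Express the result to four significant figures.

4.715×10⁶ ft·lbf

1.419×10⁴ BTU/h × 0.293071 = 4158.68 W
0.01779 day × 86400 = 1537.06 s
E = P × t = 4158.68 W × 1537.06 s = 6.39214×10⁶ J
6.39214×10⁶ J ÷ (1.35582 J/ft·lbf) = 4.71459×10⁶ ft·lbf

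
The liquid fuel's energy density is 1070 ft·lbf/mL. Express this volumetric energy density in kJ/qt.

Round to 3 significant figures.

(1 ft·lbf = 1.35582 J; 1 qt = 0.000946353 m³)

1070 ft·lbf/mL × 1.35582 J/ft·lbf ÷ 10⁻⁶ m³/mL = 1.45073×10⁹ J/m³
1.45073×10⁹ J/m³ ÷ 1000 J/kJ × 0.000946353 m³/qt = 1372.9 kJ/qt

1370 kJ/qt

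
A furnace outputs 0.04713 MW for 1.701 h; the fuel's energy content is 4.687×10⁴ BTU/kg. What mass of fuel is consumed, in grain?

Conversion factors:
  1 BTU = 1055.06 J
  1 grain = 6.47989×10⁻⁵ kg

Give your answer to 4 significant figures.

9.007×10⁴ grain

0.04713 MW → 47130 W
1.701 h → 6123.6 s
E = P × t = 47130 × 6123.6 = 2.88605×10⁸ J
4.687×10⁴ BTU/kg → 4.94507×10⁷ J/kg
m = E / e_s = 2.88605×10⁸ / 4.94507×10⁷ = 5.83622 kg
In grain: 5.83622 / 6.47989×10⁻⁵ = 90066.7 grain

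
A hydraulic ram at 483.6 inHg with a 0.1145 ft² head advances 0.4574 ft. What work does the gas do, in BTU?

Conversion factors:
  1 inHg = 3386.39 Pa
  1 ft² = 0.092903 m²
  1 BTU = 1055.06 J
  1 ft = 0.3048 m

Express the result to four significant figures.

2.302 BTU

483.6 inHg → 1.63766×10⁶ Pa
0.1145 ft² → 0.0106374 m²
F = P × A = 1.63766×10⁶ × 0.0106374 = 17420.4 N
0.4574 ft → 0.139416 m
W = F × d = 17420.4 × 0.139416 = 2428.68 J
In BTU: 2428.68 / 1055.06 = 2.30194 BTU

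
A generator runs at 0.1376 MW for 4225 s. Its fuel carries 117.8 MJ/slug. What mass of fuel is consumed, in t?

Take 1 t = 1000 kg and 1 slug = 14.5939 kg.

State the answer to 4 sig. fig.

0.1376 MW → 137600 W
E = P × t = 137600 × 4225 = 5.8136×10⁸ J
117.8 MJ/slug → 8.07187×10⁶ J/kg
m = E / e_s = 5.8136×10⁸ / 8.07187×10⁶ = 72.023 kg
In t: 72.023 / 1000 = 0.072023 t

0.07202 t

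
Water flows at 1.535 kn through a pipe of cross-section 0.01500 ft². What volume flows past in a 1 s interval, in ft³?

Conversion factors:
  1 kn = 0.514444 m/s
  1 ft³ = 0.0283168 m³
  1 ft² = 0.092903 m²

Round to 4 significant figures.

0.03886 ft³

1.535 kn × 0.514444 = 0.789672 m/s
0.01500 ft² × 0.092903 = 0.00139354 m²
V = v × A × t = 0.789672 m/s × 0.00139354 m² × 1 s = 0.00110044 m³
0.00110044 m³ ÷ (0.0283168 m³/ft³) = 0.0388617 ft³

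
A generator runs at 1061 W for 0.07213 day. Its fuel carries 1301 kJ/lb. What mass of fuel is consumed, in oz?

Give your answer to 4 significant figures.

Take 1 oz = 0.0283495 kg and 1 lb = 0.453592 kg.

81.32 oz

0.07213 day → 6232.03 s
E = P × t = 1061 × 6232.03 = 6.61218×10⁶ J
1301 kJ/lb → 2.86822×10⁶ J/kg
m = E / e_s = 6.61218×10⁶ / 2.86822×10⁶ = 2.30533 kg
In oz: 2.30533 / 0.0283495 = 81.3182 oz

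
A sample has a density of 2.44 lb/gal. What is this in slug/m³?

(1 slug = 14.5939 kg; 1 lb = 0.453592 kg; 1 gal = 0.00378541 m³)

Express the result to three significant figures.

20.0 slug/m³

2.44 lb/gal × 0.453592 kg/lb ÷ 0.00378541 m³/gal = 292.376 kg/m³
292.376 kg/m³ ÷ 14.5939 kg/slug = 20.0341 slug/m³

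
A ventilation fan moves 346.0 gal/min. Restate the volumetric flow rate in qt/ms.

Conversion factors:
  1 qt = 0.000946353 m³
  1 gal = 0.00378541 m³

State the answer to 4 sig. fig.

0.02307 qt/ms

346.0 gal/min × 0.00378541 m³/gal ÷ 60 s/min = 0.0218292 m³/s
0.0218292 m³/s ÷ 0.000946353 m³/qt × 0.001 s/ms = 0.0230667 qt/ms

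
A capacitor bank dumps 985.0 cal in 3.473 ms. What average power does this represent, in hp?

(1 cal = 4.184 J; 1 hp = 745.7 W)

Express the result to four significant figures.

1591 hp

985.0 cal × 4.184 → 4121.24 J
3.473 ms × 0.001 → 0.003473 s
P = E / t = 4121.24 J / 0.003473 s = 1.18665×10⁶ W
1.18665×10⁶ W ÷ (745.7 W/hp) = 1591.32 hp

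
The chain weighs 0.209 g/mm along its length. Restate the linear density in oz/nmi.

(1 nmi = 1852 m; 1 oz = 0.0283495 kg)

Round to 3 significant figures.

1.37×10⁴ oz/nmi

0.209 g/mm × 0.001 kg/g ÷ 0.001 m/mm = 0.209 kg/m
0.209 kg/m ÷ 0.0283495 kg/oz × 1852 m/nmi = 13653.4 oz/nmi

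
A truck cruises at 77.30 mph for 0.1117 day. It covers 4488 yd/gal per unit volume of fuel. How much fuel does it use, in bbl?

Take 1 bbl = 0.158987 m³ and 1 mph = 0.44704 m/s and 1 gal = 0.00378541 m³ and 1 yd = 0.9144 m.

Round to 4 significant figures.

1.935 bbl

77.30 mph → 34.5562 m/s
0.1117 day → 9650.88 s
d = v × t = 34.5562 × 9650.88 = 333498 m
4488 yd/gal → 1.08412×10⁶ m/m³
V = d / (distance per unit fuel) = 333498 / 1.08412×10⁶ = 0.307621 m³
In bbl: 0.307621 / 0.158987 = 1.93488 bbl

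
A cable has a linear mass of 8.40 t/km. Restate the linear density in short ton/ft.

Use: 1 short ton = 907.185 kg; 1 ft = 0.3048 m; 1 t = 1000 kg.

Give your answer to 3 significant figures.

0.00282 short ton/ft

8.40 t/km × 1000 kg/t ÷ 1000 m/km = 8.4 kg/m
8.4 kg/m ÷ 907.185 kg/short ton × 0.3048 m/ft = 0.00282227 short ton/ft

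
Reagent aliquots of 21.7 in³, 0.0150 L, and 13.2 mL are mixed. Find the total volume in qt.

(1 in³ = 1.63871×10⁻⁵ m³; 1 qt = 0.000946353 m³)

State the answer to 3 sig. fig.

0.406 qt

21.7 in³ × 1.63871×10⁻⁵ = 3.556×10⁻⁴ m³
0.0150 L × 0.001 = 1.5×10⁻⁵ m³
13.2 mL × 10⁻⁶ = 1.32×10⁻⁵ m³
Sum: 3.556×10⁻⁴ + 1.5×10⁻⁵ + 1.32×10⁻⁵ = 3.838×10⁻⁴ m³
In qt: 3.838×10⁻⁴ / 0.000946353 = 0.405557 qt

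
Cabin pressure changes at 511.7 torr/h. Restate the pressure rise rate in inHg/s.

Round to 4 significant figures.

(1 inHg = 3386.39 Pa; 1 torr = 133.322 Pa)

511.7 torr/h × 133.322 Pa/torr ÷ 3600 s/h = 18.9502 Pa/s
18.9502 Pa/s ÷ 3386.39 Pa/inHg = 0.00559599 inHg/s

0.005596 inHg/s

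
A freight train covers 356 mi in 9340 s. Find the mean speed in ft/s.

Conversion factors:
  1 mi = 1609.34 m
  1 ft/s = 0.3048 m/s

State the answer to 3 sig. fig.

356 mi × 1609.34 = 572925 m
v = d / t = 572925 m / 9340 s = 61.341 m/s
61.341 m/s ÷ (0.3048 m/s/ft/s) = 201.25 ft/s

201 ft/s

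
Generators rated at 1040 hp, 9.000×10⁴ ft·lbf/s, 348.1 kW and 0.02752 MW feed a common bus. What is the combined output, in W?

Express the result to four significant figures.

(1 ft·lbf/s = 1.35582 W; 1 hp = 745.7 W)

1.273×10⁶ W

1040 hp × 745.7 = 775528 W
9.000×10⁴ ft·lbf/s × 1.35582 = 122024 W
348.1 kW × 1000 = 348100 W
0.02752 MW × 1000000 = 27520 W
Total: 775528 + 122024 + 348100 + 27520 = 1.27317×10⁶ W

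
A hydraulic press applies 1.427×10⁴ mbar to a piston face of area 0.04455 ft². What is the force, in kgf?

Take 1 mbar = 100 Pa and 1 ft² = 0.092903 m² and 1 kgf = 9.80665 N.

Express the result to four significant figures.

1.427×10⁴ mbar × 100 = 1.427×10⁶ Pa
0.04455 ft² × 0.092903 = 0.00413883 m²
F = P × A = 1.427×10⁶ Pa × 0.00413883 m² = 5906.11 N
5906.11 N ÷ (9.80665 N/kgf) = 602.256 kgf

602.3 kgf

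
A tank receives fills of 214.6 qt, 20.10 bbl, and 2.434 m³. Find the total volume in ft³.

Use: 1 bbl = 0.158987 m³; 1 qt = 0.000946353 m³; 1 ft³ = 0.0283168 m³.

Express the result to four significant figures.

214.6 qt × 0.000946353 = 0.203087 m³
20.10 bbl × 0.158987 = 3.19564 m³
2.434 m³ (already m³)
Combined: 0.203087 + 3.19564 + 2.434 = 5.83273 m³
In ft³: 5.83273 / 0.0283168 = 205.981 ft³

206.0 ft³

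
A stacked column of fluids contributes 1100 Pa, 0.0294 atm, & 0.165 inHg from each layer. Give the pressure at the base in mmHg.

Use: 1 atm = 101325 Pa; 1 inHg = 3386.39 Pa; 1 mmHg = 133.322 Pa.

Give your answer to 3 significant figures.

1100 Pa (already Pa)
0.0294 atm × 101325 = 2978.96 Pa
0.165 inHg × 3386.39 = 558.754 Pa
Total: 1100 + 2978.96 + 558.754 = 4637.71 Pa
In mmHg: 4637.71 / 133.322 = 34.7858 mmHg

34.8 mmHg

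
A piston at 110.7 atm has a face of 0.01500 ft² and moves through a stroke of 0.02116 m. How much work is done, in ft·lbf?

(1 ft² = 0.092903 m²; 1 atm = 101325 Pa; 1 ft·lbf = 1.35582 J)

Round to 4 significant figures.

243.9 ft·lbf

110.7 atm → 1.12167×10⁷ Pa
0.01500 ft² → 0.00139354 m²
F = P × A = 1.12167×10⁷ × 0.00139354 = 15630.9 N
W = F × d = 15630.9 × 0.02116 = 330.75 J
In ft·lbf: 330.75 / 1.35582 = 243.948 ft·lbf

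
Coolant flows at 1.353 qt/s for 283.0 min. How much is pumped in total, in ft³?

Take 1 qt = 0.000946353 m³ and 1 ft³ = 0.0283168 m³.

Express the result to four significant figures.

767.8 ft³

1.353 qt/s → 0.00128042 m³/s
283.0 min → 16980 s
V = Q × t = 0.00128042 × 16980 = 21.7415 m³
In ft³: 21.7415 / 0.0283168 = 767.795 ft³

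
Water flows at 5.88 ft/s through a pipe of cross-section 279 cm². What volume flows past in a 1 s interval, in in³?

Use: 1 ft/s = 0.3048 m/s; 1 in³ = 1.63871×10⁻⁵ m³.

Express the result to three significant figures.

5.88 ft/s × 0.3048 → 1.79222 m/s
279 cm² × 0.0001 → 0.0279 m²
V = v × A × t = 1.79222 m/s × 0.0279 m² × 1 s = 0.0500029 m³
0.0500029 m³ ÷ (1.63871×10⁻⁵ m³/in³) = 3051.36 in³

3050 in³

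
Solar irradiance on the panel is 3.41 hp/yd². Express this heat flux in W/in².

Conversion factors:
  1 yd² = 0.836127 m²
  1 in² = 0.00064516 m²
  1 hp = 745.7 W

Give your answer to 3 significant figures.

1.96 W/in²

3.41 hp/yd² × 745.7 W/hp ÷ 0.836127 m²/yd² = 3041.21 W/m²
3041.21 W/m² × 0.00064516 m²/in² = 1.96207 W/in²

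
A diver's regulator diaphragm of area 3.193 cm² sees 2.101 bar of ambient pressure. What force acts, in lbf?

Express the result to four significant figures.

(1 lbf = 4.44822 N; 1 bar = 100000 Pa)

15.08 lbf

2.101 bar × 100000 → 210100 Pa
3.193 cm² × 0.0001 → 3.193×10⁻⁴ m²
F = P × A = 210100 Pa × 3.193×10⁻⁴ m² = 67.0849 N
67.0849 N ÷ (4.44822 N/lbf) = 15.0813 lbf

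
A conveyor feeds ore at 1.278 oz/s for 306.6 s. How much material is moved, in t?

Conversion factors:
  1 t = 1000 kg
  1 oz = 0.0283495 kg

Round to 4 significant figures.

1.278 oz/s → 0.0362307 kg/s
m = ṁ × t = 0.0362307 × 306.6 = 11.1083 kg
In t: 11.1083 / 1000 = 0.0111083 t

0.01111 t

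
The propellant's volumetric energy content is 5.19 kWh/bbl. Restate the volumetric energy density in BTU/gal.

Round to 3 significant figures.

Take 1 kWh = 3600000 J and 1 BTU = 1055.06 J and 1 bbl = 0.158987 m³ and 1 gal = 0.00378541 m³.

422 BTU/gal

5.19 kWh/bbl × 3600000 J/kWh ÷ 0.158987 m³/bbl = 1.17519×10⁸ J/m³
1.17519×10⁸ J/m³ ÷ 1055.06 J/BTU × 0.00378541 m³/gal = 421.642 BTU/gal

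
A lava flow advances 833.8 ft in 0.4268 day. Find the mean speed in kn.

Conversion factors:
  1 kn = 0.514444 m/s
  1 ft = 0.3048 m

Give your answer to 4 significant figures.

833.8 ft × 0.3048 → 254.142 m
0.4268 day × 86400 → 36875.5 s
v = d / t = 254.142 m / 36875.5 s = 0.00689189 m/s
0.00689189 m/s ÷ (0.514444 m/s/kn) = 0.0133968 kn

0.01340 kn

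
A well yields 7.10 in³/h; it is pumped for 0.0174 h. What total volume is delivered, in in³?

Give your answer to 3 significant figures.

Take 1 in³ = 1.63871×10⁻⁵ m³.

0.124 in³

7.10 in³/h → 3.2319×10⁻⁸ m³/s
0.0174 h → 62.64 s
V = Q × t = 3.2319×10⁻⁸ × 62.64 = 2.02446×10⁻⁶ m³
In in³: 2.02446×10⁻⁶ / 1.63871×10⁻⁵ = 0.12354 in³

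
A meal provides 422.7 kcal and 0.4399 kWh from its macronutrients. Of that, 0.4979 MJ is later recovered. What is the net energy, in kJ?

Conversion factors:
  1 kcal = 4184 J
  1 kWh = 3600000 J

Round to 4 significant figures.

2854 kJ

422.7 kcal × 4184 = 1.76858×10⁶ J
0.4399 kWh × 3600000 = 1.58364×10⁶ J
0.4979 MJ × 1000000 = 497900 J
Sum: 1.76858×10⁶ + 1.58364×10⁶ − 497900 = 2.85432×10⁶ J
In kJ: 2.85432×10⁶ / 1000 = 2854.32 kJ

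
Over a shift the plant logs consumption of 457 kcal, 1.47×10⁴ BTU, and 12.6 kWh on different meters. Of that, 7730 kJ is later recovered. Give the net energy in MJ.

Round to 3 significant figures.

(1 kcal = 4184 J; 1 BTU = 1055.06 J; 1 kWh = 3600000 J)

457 kcal × 4184 → 1.91209×10⁶ J
1.47×10⁴ BTU × 1055.06 → 1.55094×10⁷ J
12.6 kWh × 3600000 → 4.536×10⁷ J
7730 kJ × 1000 → 7.73×10⁶ J
Sum: 1.91209×10⁶ + 1.55094×10⁷ + 4.536×10⁷ − 7.73×10⁶ = 5.50515×10⁷ J
In MJ: 5.50515×10⁷ / 1000000 = 55.0515 MJ

55.1 MJ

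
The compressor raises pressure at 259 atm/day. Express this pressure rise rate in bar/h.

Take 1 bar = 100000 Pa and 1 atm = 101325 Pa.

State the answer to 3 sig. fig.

10.9 bar/h

259 atm/day × 101325 Pa/atm ÷ 86400 s/day = 303.74 Pa/s
303.74 Pa/s ÷ 100000 Pa/bar × 3600 s/h = 10.9346 bar/h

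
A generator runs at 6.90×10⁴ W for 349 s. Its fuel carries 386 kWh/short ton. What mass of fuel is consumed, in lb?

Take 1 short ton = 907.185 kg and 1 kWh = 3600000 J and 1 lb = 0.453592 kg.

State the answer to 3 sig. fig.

34.7 lb

E = P × t = 69000 × 349 = 2.4081×10⁷ J
386 kWh/short ton → 1.53177×10⁶ J/kg
m = E / e_s = 2.4081×10⁷ / 1.53177×10⁶ = 15.721 kg
In lb: 15.721 / 0.453592 = 34.6589 lb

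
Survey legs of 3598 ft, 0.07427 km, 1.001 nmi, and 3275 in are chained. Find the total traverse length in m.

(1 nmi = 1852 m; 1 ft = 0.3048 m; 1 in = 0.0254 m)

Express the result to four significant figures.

3598 ft × 0.3048 = 1096.67 m
0.07427 km × 1000 = 74.27 m
1.001 nmi × 1852 = 1853.85 m
3275 in × 0.0254 = 83.185 m
Combined: 1096.67 + 74.27 + 1853.85 + 83.185 = 3107.98 m

3108 m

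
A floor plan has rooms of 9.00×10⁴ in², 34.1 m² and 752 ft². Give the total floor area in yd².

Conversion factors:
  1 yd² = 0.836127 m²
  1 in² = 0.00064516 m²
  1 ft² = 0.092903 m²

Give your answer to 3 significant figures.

9.00×10⁴ in² × 0.00064516 → 58.0644 m²
34.1 m² (already m²)
752 ft² × 0.092903 → 69.8631 m²
Combined: 58.0644 + 34.1 + 69.8631 = 162.028 m²
In yd²: 162.028 / 0.836127 = 193.784 yd²

194 yd²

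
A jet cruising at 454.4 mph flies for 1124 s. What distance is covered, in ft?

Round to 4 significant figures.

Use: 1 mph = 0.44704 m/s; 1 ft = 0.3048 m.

7.491×10⁵ ft

454.4 mph × 0.44704 → 203.135 m/s
d = v × t = 203.135 m/s × 1124 s = 228324 m
228324 m ÷ (0.3048 m/ft) = 749094 ft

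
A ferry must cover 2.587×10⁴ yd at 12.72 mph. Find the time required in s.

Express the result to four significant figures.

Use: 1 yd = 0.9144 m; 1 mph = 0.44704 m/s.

4160 s

2.587×10⁴ yd × 0.9144 = 23655.5 m
12.72 mph × 0.44704 = 5.68635 m/s
t = d / v = 23655.5 m / 5.68635 m/s = 4160.05 s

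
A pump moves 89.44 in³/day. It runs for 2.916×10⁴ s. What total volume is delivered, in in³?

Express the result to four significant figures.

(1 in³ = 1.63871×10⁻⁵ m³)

30.19 in³

89.44 in³/day → 1.69637×10⁻⁸ m³/s
V = Q × t = 1.69637×10⁻⁸ × 29160 = 4.94661×10⁻⁴ m³
In in³: 4.94661×10⁻⁴ / 1.63871×10⁻⁵ = 30.186 in³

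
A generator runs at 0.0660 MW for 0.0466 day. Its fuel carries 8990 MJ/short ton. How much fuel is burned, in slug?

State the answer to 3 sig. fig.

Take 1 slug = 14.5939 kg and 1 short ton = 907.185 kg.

0.0660 MW → 66000 W
0.0466 day → 4026.24 s
E = P × t = 66000 × 4026.24 = 2.65732×10⁸ J
8990 MJ/short ton → 9.90978×10⁶ J/kg
m = E / e_s = 2.65732×10⁸ / 9.90978×10⁶ = 26.8151 kg
In slug: 26.8151 / 14.5939 = 1.83742 slug

1.84 slug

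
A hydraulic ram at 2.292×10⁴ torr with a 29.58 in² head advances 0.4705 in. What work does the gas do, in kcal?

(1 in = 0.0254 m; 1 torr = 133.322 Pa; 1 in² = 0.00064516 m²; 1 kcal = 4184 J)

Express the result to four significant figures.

2.292×10⁴ torr → 3.05574×10⁶ Pa
29.58 in² → 0.0190838 m²
F = P × A = 3.05574×10⁶ × 0.0190838 = 58315.1 N
0.4705 in → 0.0119507 m
W = F × d = 58315.1 × 0.0119507 = 696.906 J
In kcal: 696.906 / 4184 = 0.166565 kcal

0.1666 kcal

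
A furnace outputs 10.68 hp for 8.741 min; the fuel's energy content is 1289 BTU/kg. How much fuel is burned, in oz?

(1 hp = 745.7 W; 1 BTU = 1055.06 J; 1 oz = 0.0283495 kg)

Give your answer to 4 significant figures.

10.68 hp → 7964.08 W
8.741 min → 524.46 s
E = P × t = 7964.08 × 524.46 = 4.17684×10⁶ J
1289 BTU/kg → 1.35997×10⁶ J/kg
m = E / e_s = 4.17684×10⁶ / 1.35997×10⁶ = 3.07127 kg
In oz: 3.07127 / 0.0283495 = 108.336 oz

108.3 oz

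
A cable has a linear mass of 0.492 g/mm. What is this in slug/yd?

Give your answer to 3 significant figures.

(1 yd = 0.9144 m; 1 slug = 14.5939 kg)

0.492 g/mm × 0.001 kg/g ÷ 0.001 m/mm = 0.492 kg/m
0.492 kg/m ÷ 14.5939 kg/slug × 0.9144 m/yd = 0.0308269 slug/yd

0.0308 slug/yd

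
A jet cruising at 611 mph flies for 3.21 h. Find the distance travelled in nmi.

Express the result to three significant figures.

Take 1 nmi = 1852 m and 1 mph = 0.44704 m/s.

611 mph × 0.44704 = 273.141 m/s
3.21 h × 3600 = 11556 s
d = v × t = 273.141 m/s × 11556 s = 3.15642×10⁶ m
3.15642×10⁶ m ÷ (1852 m/nmi) = 1704.33 nmi

1700 nmi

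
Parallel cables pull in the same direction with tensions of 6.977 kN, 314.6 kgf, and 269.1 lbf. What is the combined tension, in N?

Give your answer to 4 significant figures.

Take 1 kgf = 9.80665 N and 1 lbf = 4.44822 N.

1.126×10⁴ N

6.977 kN × 1000 = 6977 N
314.6 kgf × 9.80665 = 3085.17 N
269.1 lbf × 4.44822 = 1197.02 N
Total: 6977 + 3085.17 + 1197.02 = 11259.2 N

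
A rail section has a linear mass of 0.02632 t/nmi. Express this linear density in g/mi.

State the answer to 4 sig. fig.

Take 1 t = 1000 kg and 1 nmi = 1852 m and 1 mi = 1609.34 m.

0.02632 t/nmi × 1000 kg/t ÷ 1852 m/nmi = 0.0142117 kg/m
0.0142117 kg/m ÷ 0.001 kg/g × 1609.34 m/mi = 22871.5 g/mi

2.287×10⁴ g/mi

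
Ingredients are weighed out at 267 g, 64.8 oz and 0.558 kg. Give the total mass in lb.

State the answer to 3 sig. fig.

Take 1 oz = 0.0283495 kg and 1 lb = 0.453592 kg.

267 g × 0.001 = 0.267 kg
64.8 oz × 0.0283495 = 1.83705 kg
0.558 kg (already kg)
Sum: 0.267 + 1.83705 + 0.558 = 2.66205 kg
In lb: 2.66205 / 0.453592 = 5.86882 lb

5.87 lb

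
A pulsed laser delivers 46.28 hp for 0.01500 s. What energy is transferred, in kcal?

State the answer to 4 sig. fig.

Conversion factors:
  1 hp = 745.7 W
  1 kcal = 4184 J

0.1237 kcal

46.28 hp × 745.7 = 34511 W
E = P × t = 34511 W × 0.015 s = 517.665 J
517.665 J ÷ (4184 J/kcal) = 0.123725 kcal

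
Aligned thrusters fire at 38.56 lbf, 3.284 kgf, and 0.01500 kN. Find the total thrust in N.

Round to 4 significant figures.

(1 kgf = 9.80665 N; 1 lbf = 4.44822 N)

38.56 lbf × 4.44822 → 171.523 N
3.284 kgf × 9.80665 → 32.205 N
0.01500 kN × 1000 → 15 N
Combined: 171.523 + 32.205 + 15 = 218.728 N

218.7 N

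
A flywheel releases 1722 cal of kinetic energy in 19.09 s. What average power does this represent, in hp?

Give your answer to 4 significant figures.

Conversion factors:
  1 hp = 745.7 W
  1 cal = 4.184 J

0.5061 hp

1722 cal × 4.184 = 7204.85 J
P = E / t = 7204.85 J / 19.09 s = 377.415 W
377.415 W ÷ (745.7 W/hp) = 0.506122 hp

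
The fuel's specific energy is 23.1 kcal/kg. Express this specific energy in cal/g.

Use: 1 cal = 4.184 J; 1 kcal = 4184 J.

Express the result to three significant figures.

23.1 kcal/kg × 4184 J/kcal = 96650.4 J/kg
96650.4 J/kg ÷ 4.184 J/cal × 0.001 kg/g = 23.1 cal/g

23.1 cal/g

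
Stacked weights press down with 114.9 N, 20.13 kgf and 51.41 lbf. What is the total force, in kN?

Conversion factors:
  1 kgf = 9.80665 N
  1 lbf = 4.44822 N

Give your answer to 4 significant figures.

0.5410 kN

114.9 N (already N)
20.13 kgf × 9.80665 = 197.408 N
51.41 lbf × 4.44822 = 228.683 N
Combined: 114.9 + 197.408 + 228.683 = 540.991 N
In kN: 540.991 / 1000 = 0.540991 kN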